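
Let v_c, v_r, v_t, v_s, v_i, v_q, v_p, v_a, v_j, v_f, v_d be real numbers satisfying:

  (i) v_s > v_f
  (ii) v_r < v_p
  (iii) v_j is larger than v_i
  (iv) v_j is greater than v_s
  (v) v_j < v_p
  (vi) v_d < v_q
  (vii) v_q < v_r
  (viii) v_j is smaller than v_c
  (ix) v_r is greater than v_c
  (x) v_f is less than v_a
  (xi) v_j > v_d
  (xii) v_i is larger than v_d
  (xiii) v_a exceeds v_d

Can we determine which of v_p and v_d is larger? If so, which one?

v_p

Chaining the given relations: v_d < v_j < v_c < v_r < v_p.
So v_p is larger.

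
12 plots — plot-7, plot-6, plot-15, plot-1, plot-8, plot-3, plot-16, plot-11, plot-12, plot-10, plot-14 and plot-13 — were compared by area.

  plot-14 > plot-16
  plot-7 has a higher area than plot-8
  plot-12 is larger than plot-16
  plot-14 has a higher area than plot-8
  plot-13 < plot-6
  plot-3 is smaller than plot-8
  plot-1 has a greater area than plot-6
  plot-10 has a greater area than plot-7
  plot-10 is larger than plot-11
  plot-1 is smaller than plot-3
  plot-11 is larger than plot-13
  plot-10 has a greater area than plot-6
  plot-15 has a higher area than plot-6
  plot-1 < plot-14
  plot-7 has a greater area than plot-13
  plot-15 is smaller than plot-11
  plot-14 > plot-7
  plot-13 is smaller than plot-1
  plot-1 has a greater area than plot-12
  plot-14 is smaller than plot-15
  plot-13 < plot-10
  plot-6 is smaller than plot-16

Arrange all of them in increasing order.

plot-13 < plot-6 < plot-16 < plot-12 < plot-1 < plot-3 < plot-8 < plot-7 < plot-14 < plot-15 < plot-11 < plot-10

The consecutive links are each given: plot-13 < plot-6; plot-6 < plot-16; plot-16 < plot-12; plot-12 < plot-1; plot-1 < plot-3; plot-3 < plot-8; plot-8 < plot-7; plot-7 < plot-14; plot-14 < plot-15; plot-15 < plot-11; plot-11 < plot-10.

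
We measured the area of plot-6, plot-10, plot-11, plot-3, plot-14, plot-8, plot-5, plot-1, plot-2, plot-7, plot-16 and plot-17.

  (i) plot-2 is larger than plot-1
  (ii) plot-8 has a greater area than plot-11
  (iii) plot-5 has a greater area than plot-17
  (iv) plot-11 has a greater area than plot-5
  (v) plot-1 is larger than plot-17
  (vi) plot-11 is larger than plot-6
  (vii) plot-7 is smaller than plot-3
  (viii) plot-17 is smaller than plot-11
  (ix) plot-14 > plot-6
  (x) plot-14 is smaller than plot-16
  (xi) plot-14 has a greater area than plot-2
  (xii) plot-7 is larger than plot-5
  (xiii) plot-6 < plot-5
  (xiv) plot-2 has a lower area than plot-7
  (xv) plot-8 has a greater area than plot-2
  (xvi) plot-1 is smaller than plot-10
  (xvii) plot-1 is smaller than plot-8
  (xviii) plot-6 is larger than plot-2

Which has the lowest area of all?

plot-17

plot-1 is not least since plot-17 < plot-1; plot-10 is not least since plot-1 < plot-10; plot-2 is not least since plot-1 < plot-2; plot-6 is not least since plot-2 < plot-6; plot-5 is not least since plot-6 < plot-5; plot-14 is not least since plot-6 < plot-14; plot-11 is not least since plot-17 < plot-11; plot-16 is not least since plot-14 < plot-16; plot-8 is not least since plot-1 < plot-8; plot-7 is not least since plot-2 < plot-7; plot-3 is not least since plot-7 < plot-3.
Only plot-17 has nothing below it, so plot-17 is the lowest area.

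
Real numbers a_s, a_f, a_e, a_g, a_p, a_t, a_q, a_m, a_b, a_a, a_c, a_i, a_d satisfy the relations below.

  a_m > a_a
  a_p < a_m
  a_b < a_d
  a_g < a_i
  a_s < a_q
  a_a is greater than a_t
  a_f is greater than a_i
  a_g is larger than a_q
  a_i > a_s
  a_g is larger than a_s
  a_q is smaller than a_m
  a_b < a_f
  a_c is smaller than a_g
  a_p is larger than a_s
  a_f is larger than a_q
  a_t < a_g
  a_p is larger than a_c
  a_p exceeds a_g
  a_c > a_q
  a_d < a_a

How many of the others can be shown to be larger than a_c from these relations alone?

The elements the relations force above a_c are a_g, a_i, a_p, a_f, a_m — no chain reaches any other.
That is 5.

5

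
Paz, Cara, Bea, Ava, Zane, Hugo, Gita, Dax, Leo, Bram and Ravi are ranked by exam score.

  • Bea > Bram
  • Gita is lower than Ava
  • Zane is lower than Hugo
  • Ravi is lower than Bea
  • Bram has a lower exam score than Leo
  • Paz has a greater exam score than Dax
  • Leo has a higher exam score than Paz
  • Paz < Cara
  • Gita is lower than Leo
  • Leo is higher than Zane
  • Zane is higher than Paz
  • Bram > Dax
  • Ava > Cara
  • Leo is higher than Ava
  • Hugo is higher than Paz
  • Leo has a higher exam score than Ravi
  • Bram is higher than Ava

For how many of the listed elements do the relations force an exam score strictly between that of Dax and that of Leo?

5

The relations place Dax below Leo. An element lies strictly between them when it is forced above Dax and also forced below Leo.
Above Dax: {Paz, Cara, Ava, Zane, Bram, Hugo, Bea}. Below Leo: {Ravi, Gita, Paz, Cara, Ava, Zane, Bram}.
Intersection: {Paz, Cara, Ava, Zane, Bram} — 5.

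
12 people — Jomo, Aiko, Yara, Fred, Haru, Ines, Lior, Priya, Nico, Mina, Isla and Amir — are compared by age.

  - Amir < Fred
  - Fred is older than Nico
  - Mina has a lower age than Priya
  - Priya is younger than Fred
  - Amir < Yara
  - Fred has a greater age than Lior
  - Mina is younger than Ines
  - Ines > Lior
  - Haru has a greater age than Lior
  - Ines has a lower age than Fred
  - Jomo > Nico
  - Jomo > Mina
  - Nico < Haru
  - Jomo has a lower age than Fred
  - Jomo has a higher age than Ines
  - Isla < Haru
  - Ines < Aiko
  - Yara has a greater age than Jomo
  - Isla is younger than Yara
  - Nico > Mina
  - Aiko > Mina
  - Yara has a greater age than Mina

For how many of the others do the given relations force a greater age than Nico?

The elements the relations force above Nico are Haru, Jomo, Yara, Fred — no chain reaches any other.
That is 4.

4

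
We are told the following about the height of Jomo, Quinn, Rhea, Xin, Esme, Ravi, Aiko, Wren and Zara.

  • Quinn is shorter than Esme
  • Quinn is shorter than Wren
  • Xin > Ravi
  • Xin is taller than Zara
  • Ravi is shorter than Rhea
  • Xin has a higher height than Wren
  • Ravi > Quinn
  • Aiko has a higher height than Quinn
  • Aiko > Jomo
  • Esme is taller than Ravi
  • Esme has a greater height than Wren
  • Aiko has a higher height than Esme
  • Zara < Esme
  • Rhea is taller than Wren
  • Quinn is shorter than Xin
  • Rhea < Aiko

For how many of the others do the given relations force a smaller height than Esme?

4

From Esme the given relations immediately reach Quinn, Zara, Ravi, Wren.
Nothing else is reachable below Esme; 4 in all.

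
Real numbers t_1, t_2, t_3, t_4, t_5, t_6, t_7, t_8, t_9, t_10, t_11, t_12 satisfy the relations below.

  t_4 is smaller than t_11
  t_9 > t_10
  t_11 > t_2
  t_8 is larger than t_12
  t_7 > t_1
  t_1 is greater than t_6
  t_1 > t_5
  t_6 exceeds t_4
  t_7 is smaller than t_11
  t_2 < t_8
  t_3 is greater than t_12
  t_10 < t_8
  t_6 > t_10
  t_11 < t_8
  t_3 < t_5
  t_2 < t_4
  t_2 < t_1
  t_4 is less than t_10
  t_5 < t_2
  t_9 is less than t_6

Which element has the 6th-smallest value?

Chaining the given pairs: t_12 < t_3 < t_5 < t_2 < t_4 < t_10 < t_9 < t_6 < t_1 < t_7 < t_11 < t_8.
The 6th smallest is t_10.

t_10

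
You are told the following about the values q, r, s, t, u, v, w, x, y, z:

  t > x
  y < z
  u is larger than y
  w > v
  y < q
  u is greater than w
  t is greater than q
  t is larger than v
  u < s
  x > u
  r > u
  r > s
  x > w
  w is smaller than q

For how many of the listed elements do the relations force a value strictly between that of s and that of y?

1

The relations place y below s. An element lies strictly between them when it is forced above y and also forced below s.
Above y: {z, u, q, x, r, t}. Below s: {v, w, u}.
Intersection: {u} — 1.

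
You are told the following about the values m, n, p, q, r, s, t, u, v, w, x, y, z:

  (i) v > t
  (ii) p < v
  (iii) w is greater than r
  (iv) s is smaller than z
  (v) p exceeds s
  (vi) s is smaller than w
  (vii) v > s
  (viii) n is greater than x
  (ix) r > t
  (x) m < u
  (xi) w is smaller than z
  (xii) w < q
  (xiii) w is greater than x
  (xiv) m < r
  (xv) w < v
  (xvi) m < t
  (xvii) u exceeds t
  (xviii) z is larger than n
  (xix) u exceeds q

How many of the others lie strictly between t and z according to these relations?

The relations place t below z. An element lies strictly between them when it is forced above t and also forced below z.
Above t: {r, w, q, v, u}. Below z: {m, x, s, n, r, w}.
Intersection: {r, w} — 2.

2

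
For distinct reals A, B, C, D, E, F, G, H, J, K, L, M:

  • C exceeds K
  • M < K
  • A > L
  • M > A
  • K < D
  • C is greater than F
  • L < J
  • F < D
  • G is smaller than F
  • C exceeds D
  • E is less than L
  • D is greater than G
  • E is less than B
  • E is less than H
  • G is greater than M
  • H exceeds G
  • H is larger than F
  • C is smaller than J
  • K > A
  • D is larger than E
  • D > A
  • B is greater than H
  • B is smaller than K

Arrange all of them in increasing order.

E < L < A < M < G < F < H < B < K < D < C < J

The consecutive links are each given: E < L; L < A; A < M; M < G; G < F; F < H; H < B; B < K; K < D; D < C; C < J.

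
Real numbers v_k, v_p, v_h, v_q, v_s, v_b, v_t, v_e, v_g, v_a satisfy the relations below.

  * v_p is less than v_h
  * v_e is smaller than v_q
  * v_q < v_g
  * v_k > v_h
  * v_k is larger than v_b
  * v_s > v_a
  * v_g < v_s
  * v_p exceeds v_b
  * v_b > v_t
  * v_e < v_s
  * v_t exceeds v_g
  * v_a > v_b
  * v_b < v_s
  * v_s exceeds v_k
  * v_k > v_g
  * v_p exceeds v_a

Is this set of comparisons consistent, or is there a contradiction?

consistent

The single ordering v_e < v_q < v_g < v_t < v_b < v_a < v_p < v_h < v_k < v_s satisfies every listed relation, so no contradiction arises.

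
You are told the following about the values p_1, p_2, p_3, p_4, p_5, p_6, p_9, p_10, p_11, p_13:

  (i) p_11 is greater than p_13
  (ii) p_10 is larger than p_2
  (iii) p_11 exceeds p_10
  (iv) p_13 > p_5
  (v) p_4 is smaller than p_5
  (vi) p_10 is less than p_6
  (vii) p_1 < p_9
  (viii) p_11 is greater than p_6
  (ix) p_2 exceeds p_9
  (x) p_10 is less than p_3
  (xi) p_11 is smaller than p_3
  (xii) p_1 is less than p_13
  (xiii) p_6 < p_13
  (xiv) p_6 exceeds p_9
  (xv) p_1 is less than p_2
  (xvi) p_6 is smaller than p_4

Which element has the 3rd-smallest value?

p_2

Chaining the given pairs: p_1 < p_9 < p_2 < p_10 < p_6 < p_4 < p_5 < p_13 < p_11 < p_3.
The 3rd smallest is p_2.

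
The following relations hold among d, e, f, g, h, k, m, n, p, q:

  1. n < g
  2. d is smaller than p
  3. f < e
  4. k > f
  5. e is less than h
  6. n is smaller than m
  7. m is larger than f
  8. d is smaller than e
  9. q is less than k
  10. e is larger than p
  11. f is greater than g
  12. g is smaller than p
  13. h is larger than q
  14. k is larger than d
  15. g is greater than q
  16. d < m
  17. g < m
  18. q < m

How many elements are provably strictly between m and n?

The relations place n below m. An element lies strictly between them when it is forced above n and also forced below m.
Above n: {g, f, p, e, k, h}. Below m: {q, g, f, d}.
Intersection: {g, f} — 2.

2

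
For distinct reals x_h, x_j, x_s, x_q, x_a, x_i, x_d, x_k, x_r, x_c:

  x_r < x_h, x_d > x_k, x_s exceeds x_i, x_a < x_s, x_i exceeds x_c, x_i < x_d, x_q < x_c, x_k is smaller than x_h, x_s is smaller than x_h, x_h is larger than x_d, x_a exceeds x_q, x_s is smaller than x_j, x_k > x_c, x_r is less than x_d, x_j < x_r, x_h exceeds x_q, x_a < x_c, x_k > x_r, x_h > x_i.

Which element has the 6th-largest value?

x_s

Chaining the given pairs: x_q < x_a < x_c < x_i < x_s < x_j < x_r < x_k < x_d < x_h.
Counting 6 from the largest end gives x_s.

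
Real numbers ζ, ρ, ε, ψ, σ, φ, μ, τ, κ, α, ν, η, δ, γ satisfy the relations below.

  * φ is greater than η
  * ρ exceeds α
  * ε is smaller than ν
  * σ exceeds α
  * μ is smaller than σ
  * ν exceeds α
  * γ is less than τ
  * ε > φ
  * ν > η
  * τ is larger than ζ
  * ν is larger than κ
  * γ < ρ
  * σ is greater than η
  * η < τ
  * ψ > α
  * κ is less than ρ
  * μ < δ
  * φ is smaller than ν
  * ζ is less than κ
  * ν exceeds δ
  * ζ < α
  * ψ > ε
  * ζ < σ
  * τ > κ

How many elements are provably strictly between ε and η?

The relations place η below ε. An element lies strictly between them when it is forced above η and also forced below ε.
Above η: {φ, τ, σ, ψ, ν}. Below ε: {φ}.
Intersection: {φ} — 1.

1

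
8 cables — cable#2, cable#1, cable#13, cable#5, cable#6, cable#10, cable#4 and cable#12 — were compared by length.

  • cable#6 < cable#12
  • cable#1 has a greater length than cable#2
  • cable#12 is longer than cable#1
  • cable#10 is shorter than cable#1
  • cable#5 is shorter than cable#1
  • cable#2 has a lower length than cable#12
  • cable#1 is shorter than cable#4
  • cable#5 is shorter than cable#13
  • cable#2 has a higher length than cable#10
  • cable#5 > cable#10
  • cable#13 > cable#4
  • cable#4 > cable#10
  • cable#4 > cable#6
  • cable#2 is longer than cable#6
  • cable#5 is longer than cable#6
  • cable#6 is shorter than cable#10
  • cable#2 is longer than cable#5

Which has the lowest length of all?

Chaining upward from cable#6: directly above it, cable#10, cable#5, cable#2, cable#12, cable#4; then cable#1, cable#13.
That covers every other element, and nothing is given below cable#6, so cable#6 is the lowest length.

cable#6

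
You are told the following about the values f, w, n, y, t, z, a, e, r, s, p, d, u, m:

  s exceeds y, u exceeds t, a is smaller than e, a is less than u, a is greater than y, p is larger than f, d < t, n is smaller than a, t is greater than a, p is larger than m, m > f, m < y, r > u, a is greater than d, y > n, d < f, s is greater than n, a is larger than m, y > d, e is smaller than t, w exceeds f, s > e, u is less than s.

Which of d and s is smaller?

d

Link the given pairs in sequence: d < f; f < m; m < y; y < a; a < e; e < t; t < u; u < s.
Chaining these gives d < f < m < y < a < e < t < u < s.
So d < s; d is the smaller of the two.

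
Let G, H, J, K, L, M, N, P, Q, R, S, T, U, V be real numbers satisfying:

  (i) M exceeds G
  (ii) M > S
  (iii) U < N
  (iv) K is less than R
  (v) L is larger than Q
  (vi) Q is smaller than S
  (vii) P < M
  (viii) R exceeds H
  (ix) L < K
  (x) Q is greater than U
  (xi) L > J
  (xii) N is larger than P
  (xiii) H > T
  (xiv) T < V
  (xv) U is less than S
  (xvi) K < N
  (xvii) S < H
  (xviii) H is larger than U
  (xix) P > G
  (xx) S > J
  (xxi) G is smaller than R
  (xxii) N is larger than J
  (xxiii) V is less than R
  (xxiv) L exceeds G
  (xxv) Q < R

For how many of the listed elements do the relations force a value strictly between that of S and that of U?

Chaining upward from U reaches: Q, L, M, K, H, N, R.
Chaining downward from S reaches: J, Q.
Strictly between U and S are those in both lists: Q — 1 element.

1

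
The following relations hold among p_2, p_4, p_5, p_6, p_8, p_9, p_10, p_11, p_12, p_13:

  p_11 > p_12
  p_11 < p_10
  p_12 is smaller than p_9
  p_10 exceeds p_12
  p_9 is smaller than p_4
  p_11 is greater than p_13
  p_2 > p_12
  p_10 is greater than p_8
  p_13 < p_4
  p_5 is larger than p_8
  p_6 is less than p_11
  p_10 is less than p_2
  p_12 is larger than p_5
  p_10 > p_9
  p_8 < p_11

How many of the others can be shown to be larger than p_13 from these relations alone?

4

Directly above p_13: p_11, p_4.
One step further: p_10 (3 so far).
One step further: p_2 (4 so far).
Nothing else is reachable above p_13; 4 in all.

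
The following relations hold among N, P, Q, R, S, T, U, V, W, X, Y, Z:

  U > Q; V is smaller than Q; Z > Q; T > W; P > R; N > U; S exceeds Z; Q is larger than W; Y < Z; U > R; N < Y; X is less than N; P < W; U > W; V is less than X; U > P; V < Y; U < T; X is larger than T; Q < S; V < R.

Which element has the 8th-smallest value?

Piecing the relations together gives one ordering: V < R < P < W < Q < U < T < X < N < Y < Z < S.
Counting 8 from the smallest end gives X.

X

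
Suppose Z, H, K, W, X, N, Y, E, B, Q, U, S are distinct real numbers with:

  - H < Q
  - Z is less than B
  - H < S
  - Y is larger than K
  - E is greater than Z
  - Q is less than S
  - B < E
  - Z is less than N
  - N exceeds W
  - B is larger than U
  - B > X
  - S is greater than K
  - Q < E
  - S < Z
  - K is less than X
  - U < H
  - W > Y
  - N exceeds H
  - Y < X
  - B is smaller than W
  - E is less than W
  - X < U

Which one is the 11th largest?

Y

Chaining the given pairs: K < Y < X < U < H < Q < S < Z < B < E < W < N.
The 11th largest is Y.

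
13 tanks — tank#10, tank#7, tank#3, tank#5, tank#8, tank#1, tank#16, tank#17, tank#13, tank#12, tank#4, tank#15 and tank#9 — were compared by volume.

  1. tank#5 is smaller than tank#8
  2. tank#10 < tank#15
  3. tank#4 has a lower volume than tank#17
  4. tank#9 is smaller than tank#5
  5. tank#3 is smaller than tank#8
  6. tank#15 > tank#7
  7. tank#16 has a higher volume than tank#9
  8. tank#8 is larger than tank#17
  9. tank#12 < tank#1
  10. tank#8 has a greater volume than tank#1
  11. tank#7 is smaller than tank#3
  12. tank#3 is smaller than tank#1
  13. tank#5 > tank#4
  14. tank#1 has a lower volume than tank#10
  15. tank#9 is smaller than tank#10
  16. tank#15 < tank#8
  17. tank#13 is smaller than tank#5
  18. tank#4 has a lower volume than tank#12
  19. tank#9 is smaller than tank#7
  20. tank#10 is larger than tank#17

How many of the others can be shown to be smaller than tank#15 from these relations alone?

8

From tank#15 the given relations immediately reach tank#7, tank#10.
From those, tank#9, tank#17, tank#1 — 5 in total.
From those, tank#4, tank#12, tank#3 — 8 in total.
No other element is forced below tank#15 by the given relations, so the count is 8.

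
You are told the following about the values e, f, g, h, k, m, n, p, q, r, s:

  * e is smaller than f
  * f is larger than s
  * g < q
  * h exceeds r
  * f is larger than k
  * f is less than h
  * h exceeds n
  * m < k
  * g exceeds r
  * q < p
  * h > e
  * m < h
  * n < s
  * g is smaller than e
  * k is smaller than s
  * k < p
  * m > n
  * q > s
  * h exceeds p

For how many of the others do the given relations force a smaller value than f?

From f the given relations immediately reach k, s, e.
From those, n, m, g — 6 in total.
From those, r — 7 in total.
Nothing else is reachable below f; 7 in all.

7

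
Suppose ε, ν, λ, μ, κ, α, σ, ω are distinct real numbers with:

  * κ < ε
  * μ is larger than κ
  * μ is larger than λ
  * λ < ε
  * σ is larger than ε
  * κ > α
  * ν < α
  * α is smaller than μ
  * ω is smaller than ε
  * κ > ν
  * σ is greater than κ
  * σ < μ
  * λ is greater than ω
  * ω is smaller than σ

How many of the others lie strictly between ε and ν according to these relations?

The relations place ν below ε. An element lies strictly between them when it is forced above ν and also forced below ε.
Above ν: {α, κ, σ, μ}. Below ε: {ω, α, κ, λ}.
Intersection: {α, κ} — 2.

2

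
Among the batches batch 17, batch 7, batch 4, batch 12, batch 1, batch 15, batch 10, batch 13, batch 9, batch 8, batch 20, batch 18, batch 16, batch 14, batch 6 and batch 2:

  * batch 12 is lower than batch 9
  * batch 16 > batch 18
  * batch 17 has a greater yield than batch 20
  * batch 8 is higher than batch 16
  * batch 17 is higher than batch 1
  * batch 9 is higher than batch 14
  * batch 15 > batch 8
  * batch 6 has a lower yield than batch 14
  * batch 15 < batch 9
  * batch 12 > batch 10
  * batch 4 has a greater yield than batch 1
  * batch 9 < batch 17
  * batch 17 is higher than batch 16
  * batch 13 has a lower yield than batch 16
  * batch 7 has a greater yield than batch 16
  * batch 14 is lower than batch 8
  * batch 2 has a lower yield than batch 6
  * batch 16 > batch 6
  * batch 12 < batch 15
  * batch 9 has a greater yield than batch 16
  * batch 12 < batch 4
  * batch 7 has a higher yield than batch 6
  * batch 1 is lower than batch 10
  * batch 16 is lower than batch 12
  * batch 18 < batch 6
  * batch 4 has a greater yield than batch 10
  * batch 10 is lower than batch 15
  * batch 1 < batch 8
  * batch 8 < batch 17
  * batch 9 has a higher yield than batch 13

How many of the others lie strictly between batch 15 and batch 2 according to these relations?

5

Chaining upward from batch 2 reaches: batch 6, batch 16, batch 14, batch 7, batch 8, batch 12, batch 4, batch 9, batch 17.
Chaining downward from batch 15 reaches: batch 18, batch 6, batch 13, batch 1, batch 16, batch 14, batch 10, batch 8, batch 12.
Strictly between batch 2 and batch 15 are those in both lists: batch 6, batch 16, batch 14, batch 8, batch 12 — 5 elements.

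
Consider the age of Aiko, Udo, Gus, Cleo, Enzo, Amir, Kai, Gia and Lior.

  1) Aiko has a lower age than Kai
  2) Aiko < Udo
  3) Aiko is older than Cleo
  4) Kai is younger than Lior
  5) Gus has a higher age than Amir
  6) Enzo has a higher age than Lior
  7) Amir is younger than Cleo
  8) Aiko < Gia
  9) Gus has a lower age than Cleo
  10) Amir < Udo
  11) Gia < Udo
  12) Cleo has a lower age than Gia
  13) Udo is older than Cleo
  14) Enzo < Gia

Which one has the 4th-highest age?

The consecutive relations fix a unique order: Amir < Gus < Cleo < Aiko < Kai < Lior < Enzo < Gia < Udo.
Counting 4 from the largest end gives Lior.

Lior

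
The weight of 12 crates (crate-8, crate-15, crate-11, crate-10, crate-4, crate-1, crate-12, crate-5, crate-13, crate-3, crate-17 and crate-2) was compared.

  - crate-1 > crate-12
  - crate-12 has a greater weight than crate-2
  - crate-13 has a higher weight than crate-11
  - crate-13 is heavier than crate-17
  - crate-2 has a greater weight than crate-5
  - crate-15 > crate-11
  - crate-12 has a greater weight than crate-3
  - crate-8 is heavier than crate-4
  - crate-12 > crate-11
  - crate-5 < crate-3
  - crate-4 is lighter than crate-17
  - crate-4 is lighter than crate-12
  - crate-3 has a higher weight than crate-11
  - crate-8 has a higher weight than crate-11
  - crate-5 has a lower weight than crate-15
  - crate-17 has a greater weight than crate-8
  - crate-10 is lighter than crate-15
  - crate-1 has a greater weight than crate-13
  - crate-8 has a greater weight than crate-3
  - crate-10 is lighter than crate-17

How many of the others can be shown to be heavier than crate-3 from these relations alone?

From crate-3 the given relations immediately reach crate-8, crate-12.
From those, crate-17, crate-1 — 4 in total.
From those, crate-13 — 5 in total.
Nothing else is reachable above crate-3; 5 in all.

5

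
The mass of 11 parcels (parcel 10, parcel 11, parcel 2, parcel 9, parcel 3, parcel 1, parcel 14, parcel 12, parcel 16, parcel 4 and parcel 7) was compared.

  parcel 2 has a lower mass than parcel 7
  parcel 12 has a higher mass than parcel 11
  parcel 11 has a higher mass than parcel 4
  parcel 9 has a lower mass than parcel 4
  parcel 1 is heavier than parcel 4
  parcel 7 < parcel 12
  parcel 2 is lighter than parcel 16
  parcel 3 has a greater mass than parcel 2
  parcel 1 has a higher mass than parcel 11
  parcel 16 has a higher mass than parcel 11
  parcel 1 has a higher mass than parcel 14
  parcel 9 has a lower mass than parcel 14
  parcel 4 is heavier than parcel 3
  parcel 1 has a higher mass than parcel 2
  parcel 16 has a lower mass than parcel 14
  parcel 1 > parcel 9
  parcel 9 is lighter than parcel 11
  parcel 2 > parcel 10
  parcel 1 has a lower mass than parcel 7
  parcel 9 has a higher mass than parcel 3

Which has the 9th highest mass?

parcel 3

The consecutive relations fix a unique order: parcel 10 < parcel 2 < parcel 3 < parcel 9 < parcel 4 < parcel 11 < parcel 16 < parcel 14 < parcel 1 < parcel 7 < parcel 12.
The 9th largest is parcel 3.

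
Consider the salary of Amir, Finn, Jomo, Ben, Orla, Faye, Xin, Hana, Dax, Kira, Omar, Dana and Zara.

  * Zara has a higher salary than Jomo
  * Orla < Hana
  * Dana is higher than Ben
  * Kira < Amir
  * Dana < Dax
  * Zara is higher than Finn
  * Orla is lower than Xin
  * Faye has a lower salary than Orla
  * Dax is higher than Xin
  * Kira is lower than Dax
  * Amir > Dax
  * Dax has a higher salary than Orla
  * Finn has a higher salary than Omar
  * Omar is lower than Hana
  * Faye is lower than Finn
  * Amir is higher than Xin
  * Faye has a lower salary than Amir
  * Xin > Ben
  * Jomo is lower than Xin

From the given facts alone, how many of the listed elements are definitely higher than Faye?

The elements the relations force above Faye are Orla, Finn, Zara, Xin, Hana, Dax, Amir — no chain reaches any other.
That is 7.

7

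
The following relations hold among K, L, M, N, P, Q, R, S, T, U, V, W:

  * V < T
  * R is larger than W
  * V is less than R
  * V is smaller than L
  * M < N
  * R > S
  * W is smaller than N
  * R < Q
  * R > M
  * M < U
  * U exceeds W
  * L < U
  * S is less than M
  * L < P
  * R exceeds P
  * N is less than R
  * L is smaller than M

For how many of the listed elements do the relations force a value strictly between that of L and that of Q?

4

Chaining upward from L reaches: M, P, U, N, R.
Chaining downward from Q reaches: V, W, S, M, P, N, R.
Strictly between L and Q are those in both lists: M, P, N, R — 4 elements.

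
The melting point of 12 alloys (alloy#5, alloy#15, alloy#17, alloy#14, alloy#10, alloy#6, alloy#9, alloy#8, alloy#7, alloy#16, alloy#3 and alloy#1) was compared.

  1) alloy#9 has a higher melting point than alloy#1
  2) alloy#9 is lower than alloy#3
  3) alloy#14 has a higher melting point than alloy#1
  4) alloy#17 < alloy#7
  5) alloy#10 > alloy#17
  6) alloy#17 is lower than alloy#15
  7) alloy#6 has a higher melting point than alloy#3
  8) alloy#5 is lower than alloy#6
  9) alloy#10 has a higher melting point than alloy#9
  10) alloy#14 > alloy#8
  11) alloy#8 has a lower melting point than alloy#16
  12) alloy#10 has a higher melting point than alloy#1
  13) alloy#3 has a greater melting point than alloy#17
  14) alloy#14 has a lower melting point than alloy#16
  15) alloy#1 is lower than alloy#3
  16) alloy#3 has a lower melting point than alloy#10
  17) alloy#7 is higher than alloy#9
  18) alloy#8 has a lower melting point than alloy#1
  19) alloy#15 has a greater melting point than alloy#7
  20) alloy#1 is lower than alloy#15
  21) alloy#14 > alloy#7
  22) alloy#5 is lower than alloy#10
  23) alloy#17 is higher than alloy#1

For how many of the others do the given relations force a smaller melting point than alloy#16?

6

From alloy#16 the given relations immediately reach alloy#8, alloy#14.
From those, alloy#1, alloy#7 — 4 in total.
From those, alloy#17, alloy#9 — 6 in total.
Nothing else is reachable below alloy#16; 6 in all.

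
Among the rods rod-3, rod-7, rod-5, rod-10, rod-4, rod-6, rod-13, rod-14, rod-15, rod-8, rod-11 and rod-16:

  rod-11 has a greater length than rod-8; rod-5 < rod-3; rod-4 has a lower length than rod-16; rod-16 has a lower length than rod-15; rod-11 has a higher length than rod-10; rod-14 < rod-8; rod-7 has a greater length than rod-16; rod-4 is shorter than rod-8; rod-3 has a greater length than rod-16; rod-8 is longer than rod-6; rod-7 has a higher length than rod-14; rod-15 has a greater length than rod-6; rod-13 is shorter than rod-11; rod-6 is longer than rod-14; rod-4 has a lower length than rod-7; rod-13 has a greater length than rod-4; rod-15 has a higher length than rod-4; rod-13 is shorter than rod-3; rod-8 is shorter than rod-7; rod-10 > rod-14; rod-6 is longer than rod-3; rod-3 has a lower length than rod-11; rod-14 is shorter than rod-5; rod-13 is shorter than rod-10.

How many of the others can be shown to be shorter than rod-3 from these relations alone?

From rod-3 the given relations immediately reach rod-16, rod-13, rod-5.
From those, rod-4, rod-14 — 5 in total.
No other element is forced below rod-3 by the given relations, so the count is 5.

5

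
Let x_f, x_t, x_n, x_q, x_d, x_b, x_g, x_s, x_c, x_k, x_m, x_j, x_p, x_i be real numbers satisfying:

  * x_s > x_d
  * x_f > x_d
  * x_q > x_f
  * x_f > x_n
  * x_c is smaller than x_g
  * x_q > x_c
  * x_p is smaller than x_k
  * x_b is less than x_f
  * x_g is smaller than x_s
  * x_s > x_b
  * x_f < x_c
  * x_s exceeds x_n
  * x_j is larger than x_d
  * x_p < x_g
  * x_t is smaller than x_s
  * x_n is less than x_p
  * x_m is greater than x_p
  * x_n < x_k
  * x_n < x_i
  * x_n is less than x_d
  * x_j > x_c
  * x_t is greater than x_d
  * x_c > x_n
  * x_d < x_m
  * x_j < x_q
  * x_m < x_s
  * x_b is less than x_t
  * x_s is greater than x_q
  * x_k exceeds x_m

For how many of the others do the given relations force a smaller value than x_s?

The elements the relations force below x_s are x_n, x_b, x_d, x_f, x_c, x_p, x_g, x_m, x_j, x_t, x_q — no chain reaches any other.
That is 11.

11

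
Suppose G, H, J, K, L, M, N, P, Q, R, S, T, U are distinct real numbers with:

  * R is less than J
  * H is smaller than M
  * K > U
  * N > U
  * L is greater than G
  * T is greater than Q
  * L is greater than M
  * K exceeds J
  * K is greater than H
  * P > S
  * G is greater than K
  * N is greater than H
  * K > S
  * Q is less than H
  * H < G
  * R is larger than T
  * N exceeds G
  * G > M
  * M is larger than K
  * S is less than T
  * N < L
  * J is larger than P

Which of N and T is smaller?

T

Chaining the given relations: T < R < J < K < M < G < N.
So T < N; T is the smaller of the two.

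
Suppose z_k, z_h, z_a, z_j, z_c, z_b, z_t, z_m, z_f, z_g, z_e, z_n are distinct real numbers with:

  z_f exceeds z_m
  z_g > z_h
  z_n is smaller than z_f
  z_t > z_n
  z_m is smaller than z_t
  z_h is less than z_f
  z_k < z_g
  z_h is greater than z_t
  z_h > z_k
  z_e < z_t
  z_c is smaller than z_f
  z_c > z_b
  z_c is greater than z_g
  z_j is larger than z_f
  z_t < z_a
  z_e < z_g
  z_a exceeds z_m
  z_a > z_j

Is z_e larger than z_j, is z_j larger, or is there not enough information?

z_e < z_t and z_t < z_h give z_e < z_h.
Then z_h < z_g extends the chain to z_g.
With z_g < z_c: z_e < z_t < z_h < z_g < z_c.
With z_c < z_f: z_e < z_t < z_h < z_g < z_c < z_f.
With z_f < z_j: z_e < z_t < z_h < z_g < z_c < z_f < z_j.
So z_j is larger.

z_j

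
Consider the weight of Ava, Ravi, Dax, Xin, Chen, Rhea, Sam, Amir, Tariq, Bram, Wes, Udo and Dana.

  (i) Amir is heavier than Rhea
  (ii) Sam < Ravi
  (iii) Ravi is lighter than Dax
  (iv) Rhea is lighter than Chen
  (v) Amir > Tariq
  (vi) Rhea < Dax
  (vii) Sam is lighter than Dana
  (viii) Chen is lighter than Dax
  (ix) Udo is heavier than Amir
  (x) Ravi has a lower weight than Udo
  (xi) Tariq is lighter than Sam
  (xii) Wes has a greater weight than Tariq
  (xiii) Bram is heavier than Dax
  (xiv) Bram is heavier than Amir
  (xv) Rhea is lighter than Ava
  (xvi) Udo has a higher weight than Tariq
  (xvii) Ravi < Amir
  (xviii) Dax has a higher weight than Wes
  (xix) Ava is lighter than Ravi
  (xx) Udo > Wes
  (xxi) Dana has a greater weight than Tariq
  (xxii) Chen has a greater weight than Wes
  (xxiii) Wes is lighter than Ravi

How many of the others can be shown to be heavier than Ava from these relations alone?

5

From Ava the given relations immediately reach Ravi.
From those, Amir, Dax, Udo — 4 in total.
From those, Bram — 5 in total.
Nothing else is reachable above Ava; 5 in all.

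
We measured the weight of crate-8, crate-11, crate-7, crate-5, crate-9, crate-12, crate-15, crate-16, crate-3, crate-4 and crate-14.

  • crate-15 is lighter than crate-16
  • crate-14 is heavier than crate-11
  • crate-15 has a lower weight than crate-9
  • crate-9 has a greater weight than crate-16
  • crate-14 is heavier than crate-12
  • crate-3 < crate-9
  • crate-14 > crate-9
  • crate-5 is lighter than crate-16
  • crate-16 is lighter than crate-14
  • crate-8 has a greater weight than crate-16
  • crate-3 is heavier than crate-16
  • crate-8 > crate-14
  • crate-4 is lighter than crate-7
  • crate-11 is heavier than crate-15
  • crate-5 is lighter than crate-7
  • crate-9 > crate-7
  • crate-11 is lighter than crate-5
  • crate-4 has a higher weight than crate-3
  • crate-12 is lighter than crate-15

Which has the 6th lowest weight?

Chaining the given pairs: crate-12 < crate-15 < crate-11 < crate-5 < crate-16 < crate-3 < crate-4 < crate-7 < crate-9 < crate-14 < crate-8.
The 6th smallest is crate-3.

crate-3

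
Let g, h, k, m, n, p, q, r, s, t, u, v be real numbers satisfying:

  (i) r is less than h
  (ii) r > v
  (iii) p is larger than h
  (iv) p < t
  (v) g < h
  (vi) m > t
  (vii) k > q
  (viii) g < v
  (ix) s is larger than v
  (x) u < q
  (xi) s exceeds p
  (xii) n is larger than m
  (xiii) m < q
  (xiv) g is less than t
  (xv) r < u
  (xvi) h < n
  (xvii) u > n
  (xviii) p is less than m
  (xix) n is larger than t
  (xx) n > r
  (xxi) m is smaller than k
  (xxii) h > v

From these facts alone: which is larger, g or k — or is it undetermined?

k

g < v and v < r give g < r.
With r < h: g < v < r < h.
With h < p: g < v < r < h < p.
With p < t: g < v < r < h < p < t.
With t < m: g < v < r < h < p < t < m.
With m < n: g < v < r < h < p < t < m < n.
With n < u: g < v < r < h < p < t < m < n < u.
With u < q: g < v < r < h < p < t < m < n < u < q.
With q < k: g < v < r < h < p < t < m < n < u < q < k.
So k is larger.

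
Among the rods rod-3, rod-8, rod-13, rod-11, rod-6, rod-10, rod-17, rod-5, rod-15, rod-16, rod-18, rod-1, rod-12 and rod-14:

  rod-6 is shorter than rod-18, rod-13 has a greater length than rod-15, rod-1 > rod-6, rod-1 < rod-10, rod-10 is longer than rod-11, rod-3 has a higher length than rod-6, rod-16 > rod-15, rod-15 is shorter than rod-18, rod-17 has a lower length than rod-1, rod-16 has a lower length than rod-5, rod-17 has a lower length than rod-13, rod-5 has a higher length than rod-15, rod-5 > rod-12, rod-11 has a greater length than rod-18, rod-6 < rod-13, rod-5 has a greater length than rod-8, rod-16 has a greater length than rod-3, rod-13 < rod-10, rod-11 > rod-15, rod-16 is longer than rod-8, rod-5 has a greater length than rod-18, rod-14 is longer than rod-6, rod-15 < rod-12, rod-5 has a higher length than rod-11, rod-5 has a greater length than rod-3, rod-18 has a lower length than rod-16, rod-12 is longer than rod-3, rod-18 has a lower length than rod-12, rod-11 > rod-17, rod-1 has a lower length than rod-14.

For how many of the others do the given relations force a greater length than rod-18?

5

The elements the relations force above rod-18 are rod-11, rod-12, rod-10, rod-16, rod-5 — no chain reaches any other.
That is 5.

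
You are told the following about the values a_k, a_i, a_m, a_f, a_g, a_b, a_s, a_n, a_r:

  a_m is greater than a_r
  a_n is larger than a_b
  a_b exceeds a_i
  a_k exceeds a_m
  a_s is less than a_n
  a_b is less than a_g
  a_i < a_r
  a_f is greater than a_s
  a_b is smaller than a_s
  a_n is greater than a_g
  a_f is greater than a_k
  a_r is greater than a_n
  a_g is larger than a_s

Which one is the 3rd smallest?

The consecutive relations fix a unique order: a_i < a_b < a_s < a_g < a_n < a_r < a_m < a_k < a_f.
The 3rd smallest is a_s.

a_s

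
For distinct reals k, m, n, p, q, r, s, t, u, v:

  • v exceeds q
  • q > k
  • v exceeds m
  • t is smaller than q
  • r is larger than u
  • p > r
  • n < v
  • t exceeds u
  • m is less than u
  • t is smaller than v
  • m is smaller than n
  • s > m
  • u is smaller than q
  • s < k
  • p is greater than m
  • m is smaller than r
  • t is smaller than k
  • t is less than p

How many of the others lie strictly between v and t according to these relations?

The relations place t below v. An element lies strictly between them when it is forced above t and also forced below v.
Above t: {k, q, p}. Below v: {m, u, n, s, k, q}.
Intersection: {k, q} — 2.

2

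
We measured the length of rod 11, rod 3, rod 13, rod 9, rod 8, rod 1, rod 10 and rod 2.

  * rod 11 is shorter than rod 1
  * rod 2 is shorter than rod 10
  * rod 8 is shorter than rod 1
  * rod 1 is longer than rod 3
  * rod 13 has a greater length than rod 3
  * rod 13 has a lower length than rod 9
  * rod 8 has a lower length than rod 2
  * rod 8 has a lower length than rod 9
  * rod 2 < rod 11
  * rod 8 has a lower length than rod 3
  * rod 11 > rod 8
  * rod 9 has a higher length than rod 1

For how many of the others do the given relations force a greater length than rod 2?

The elements the relations force above rod 2 are rod 10, rod 11, rod 1, rod 9 — no chain reaches any other.
That is 4.

4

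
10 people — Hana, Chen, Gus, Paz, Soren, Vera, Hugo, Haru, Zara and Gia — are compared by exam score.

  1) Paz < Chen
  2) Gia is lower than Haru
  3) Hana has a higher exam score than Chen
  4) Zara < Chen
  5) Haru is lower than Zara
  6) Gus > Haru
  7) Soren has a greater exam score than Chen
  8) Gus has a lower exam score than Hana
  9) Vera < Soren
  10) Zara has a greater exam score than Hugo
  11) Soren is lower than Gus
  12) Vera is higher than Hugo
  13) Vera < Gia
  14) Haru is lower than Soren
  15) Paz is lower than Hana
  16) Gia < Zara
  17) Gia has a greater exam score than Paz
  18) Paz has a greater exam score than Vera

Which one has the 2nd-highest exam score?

The consecutive relations fix a unique order: Hugo < Vera < Paz < Gia < Haru < Zara < Chen < Soren < Gus < Hana.
Counting 2 from the largest end gives Gus.

Gus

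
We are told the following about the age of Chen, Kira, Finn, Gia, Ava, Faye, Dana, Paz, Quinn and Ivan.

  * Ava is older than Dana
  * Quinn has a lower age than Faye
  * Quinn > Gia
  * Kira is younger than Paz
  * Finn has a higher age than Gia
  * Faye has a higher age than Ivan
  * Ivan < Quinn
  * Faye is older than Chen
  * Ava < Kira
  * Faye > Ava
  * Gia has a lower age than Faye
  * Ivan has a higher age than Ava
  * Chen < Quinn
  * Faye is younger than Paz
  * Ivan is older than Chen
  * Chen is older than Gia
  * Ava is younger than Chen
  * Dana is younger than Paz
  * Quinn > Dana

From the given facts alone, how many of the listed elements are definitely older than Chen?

4

Directly above Chen: Ivan, Quinn, Faye.
One step further: Paz (4 so far).
Nothing else is reachable above Chen; 4 in all.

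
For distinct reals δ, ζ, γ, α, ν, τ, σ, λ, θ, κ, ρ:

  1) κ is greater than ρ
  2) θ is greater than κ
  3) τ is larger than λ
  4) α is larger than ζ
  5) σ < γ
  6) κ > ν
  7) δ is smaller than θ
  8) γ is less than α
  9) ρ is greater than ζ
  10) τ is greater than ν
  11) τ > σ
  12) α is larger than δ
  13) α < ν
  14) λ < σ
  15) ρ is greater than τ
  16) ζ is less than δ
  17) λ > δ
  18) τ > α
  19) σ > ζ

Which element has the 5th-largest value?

The consecutive relations fix a unique order: ζ < δ < λ < σ < γ < α < ν < τ < ρ < κ < θ.
The 5th largest is ν.

ν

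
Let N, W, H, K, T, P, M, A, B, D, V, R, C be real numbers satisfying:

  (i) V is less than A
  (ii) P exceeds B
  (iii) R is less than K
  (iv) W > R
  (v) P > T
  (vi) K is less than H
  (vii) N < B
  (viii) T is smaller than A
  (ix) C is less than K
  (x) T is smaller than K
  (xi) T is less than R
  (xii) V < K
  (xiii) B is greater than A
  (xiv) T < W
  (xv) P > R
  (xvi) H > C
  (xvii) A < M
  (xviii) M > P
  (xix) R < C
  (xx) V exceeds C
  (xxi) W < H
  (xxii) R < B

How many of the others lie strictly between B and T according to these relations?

Chaining upward from T reaches: R, C, W, V, A, K, H, P, M.
Chaining downward from B reaches: R, C, V, N, A.
Strictly between T and B are those in both lists: R, C, V, A — 4 elements.

4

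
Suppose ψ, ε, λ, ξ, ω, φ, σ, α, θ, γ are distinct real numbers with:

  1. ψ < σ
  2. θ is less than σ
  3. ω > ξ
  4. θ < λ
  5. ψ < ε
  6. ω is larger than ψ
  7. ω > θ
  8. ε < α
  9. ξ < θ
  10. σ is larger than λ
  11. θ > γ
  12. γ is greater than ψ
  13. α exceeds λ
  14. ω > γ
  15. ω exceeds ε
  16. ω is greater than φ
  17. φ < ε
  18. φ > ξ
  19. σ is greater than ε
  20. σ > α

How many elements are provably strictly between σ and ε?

1

Chaining upward from ε reaches: ω, α.
Chaining downward from σ reaches: ψ, ξ, φ, γ, θ, λ, α.
Strictly between ε and σ are those in both lists: α — 1 element.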